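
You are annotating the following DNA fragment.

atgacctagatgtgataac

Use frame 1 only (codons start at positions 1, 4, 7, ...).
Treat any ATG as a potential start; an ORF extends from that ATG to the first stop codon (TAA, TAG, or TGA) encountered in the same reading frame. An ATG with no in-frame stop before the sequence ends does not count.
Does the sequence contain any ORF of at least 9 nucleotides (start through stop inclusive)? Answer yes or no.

yes

Frame 1: ATG ACC TAG ATG TGA TAA — ATG at 1, stop TAG at 7 → 9 nt; ATG at 10, stop TGA at 13 → 6 nt.
Frame 1 has an ORF of 9 nucleotides (positions 1–9) ≥ 9, so yes.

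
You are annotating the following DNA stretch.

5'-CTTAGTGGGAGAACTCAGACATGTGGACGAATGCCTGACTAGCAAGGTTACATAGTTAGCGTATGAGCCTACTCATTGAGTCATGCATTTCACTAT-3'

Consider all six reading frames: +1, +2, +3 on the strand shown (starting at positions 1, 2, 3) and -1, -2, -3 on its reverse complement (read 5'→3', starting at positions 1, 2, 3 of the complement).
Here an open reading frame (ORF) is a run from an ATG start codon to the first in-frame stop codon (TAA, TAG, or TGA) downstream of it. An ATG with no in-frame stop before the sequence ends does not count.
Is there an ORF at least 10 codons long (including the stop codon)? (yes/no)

yes

Reverse complement (5'→3'): ATAGTGAAATGCATGACTCAATGAGTAGGCTCATACGCTAACTATGTAACCTTGCTAGTCAGGCATTCGTCCACATGTCTGAGTTCTCCCACTAAG
Frame +1: CTT AGT GGG AGA ACT CAG ACA TGT GGA CGA ATG CCT GAC TAG CAA GGT TAC ATA GTT AGC GTA TGA GCC TAC TCA TTG AGT CAT GCA TTT CAC TAT — ATG at 31, stop TAG at 40 → 12 nt.
Frame +2: TTA GTG GGA GAA CTC AGA CAT GTG GAC GAA TGC CTG ACT AGC AAG GTT ACA TAG TTA GCG TAT GAG CCT ACT CAT TGA GTC ATG CAT TTC ACT — no ATG→stop ORF.
Frame +3: TAG TGG GAG AAC TCA GAC ATG TGG ACG AAT GCC TGA CTA GCA AGG TTA CAT AGT TAG CGT ATG AGC CTA CTC ATT GAG TCA TGC ATT TCA CTA — ATG at 21, stop TGA at 36 → 18 nt.
Frame -1: ATA GTG AAA TGC ATG ACT CAA TGA GTA GGC TCA TAC GCT AAC TAT GTA ACC TTG CTA GTC AGG CAT TCG TCC ACA TGT CTG AGT TCT CCC ACT AAG — ATG at 13, stop TGA at 22 → 12 nt.
Frame -2: TAG TGA AAT GCA TGA CTC AAT GAG TAG GCT CAT ACG CTA ACT ATG TAA CCT TGC TAG TCA GGC ATT CGT CCA CAT GTC TGA GTT CTC CCA CTA — ATG at 44, stop TAA at 47 → 6 nt.
Frame -3: AGT GAA ATG CAT GAC TCA ATG AGT AGG CTC ATA CGC TAA CTA TGT AAC CTT GCT AGT CAG GCA TTC GTC CAC ATG TCT GAG TTC TCC CAC TAA — ATG at 9, stop TAA at 39 → 33 nt; ATG at 21, stop TAA at 39 → 21 nt; ATG at 75, stop TAA at 93 → 21 nt.
Frame -3 has an ORF of 11 codons (positions 9–41) ≥ 10, so yes.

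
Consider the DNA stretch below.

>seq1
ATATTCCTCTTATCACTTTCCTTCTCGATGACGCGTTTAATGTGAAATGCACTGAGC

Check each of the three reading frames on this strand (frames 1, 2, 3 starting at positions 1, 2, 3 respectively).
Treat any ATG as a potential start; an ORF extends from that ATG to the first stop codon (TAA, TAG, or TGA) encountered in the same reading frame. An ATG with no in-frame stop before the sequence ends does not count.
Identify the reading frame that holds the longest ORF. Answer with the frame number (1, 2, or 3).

1

Frame 1: ATA TTC CTC TTA TCA CTT TCC TTC TCG ATG ACG CGT TTA ATG TGA AAT GCA CTG AGC — ATG at 28, stop TGA at 43 → 18 nt; ATG at 40, stop TGA at 43 → 6 nt.
Frame 2: TAT TCC TCT TAT CAC TTT CCT TCT CGA TGA CGC GTT TAA TGT GAA ATG CAC TGA — ATG at 47, stop TGA at 53 → 9 nt.
Frame 3: ATT CCT CTT ATC ACT TTC CTT CTC GAT GAC GCG TTT AAT GTG AAA TGC ACT GAG — no ATG→stop ORF.
Longest ORF is 18 nt in frame 1 (positions 28–45).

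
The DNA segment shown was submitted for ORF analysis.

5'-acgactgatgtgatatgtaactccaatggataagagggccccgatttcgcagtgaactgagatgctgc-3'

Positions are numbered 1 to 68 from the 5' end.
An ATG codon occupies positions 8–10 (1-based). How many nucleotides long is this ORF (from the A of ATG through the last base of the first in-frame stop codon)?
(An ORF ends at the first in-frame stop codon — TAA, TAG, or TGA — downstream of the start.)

Codons from position 8: ATG (8–10), TGA (11–13).
TGA is the first in-frame stop; ORF spans 8–13, 6 nucleotides.

6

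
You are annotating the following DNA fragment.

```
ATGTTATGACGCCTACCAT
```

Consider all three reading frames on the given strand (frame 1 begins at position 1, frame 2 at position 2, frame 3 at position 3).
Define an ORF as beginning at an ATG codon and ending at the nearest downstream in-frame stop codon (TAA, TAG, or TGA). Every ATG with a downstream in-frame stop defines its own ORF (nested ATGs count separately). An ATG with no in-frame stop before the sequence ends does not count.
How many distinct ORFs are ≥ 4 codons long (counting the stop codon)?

0

Frame 1: ATG TTA TGA CGC CTA CCA — ATG at 1, stop TGA at 7 → 9 nt.
Frame 2: TGT TAT GAC GCC TAC CAT — no ATG→stop ORF.
Frame 3: GTT ATG ACG CCT ACC — no ATG→stop ORF.
No ORF reaches 4 codons. Count = 0.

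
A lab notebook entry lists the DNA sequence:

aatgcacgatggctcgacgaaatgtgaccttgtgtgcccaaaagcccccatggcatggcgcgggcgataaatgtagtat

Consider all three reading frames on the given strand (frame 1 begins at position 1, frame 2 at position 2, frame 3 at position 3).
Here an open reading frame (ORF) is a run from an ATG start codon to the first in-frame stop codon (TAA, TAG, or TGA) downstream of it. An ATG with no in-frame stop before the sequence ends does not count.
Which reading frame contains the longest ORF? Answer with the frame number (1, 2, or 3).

Frame 1: AAT GCA CGA TGG CTC GAC GAA ATG TGA CCT TGT GTG CCC AAA AGC CCC CAT GGC ATG GCG CGG GCG ATA AAT GTA GTA — ATG at 22, stop TGA at 25 → 6 nt.
Frame 2: ATG CAC GAT GGC TCG ACG AAA TGT GAC CTT GTG TGC CCA AAA GCC CCC ATG GCA TGG CGC GGG CGA TAA ATG TAG TAT — ATG at 2, stop TAA at 68 → 69 nt; ATG at 50, stop TAA at 68 → 21 nt; ATG at 71, stop TAG at 74 → 6 nt.
Frame 3: TGC ACG ATG GCT CGA CGA AAT GTG ACC TTG TGT GCC CAA AAG CCC CCA TGG CAT GGC GCG GGC GAT AAA TGT AGT — no ATG→stop ORF.
Longest ORF is 69 nt in frame 2 (positions 2–70).

2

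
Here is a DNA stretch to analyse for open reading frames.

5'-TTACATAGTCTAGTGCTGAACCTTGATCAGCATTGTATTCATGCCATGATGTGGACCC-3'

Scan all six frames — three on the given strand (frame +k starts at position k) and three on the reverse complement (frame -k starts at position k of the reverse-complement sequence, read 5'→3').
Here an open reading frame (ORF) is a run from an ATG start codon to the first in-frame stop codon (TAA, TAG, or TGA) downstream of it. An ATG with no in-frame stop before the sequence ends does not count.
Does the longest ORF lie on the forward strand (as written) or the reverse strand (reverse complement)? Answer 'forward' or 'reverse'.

reverse

Reverse complement (5'→3'): GGGTCCACATCATGGCATGAATACAATGCTGATCAAGGTTCAGCACTAGACTATGTAA
Frame +1: TTA CAT AGT CTA GTG CTG AAC CTT GAT CAG CAT TGT ATT CAT GCC ATG ATG TGG ACC — no ATG→stop ORF.
Frame +2: TAC ATA GTC TAG TGC TGA ACC TTG ATC AGC ATT GTA TTC ATG CCA TGA TGT GGA CCC — ATG at 41, stop TGA at 47 → 9 nt.
Frame +3: ACA TAG TCT AGT GCT GAA CCT TGA TCA GCA TTG TAT TCA TGC CAT GAT GTG GAC — no ATG→stop ORF.
Frame -1: GGG TCC ACA TCA TGG CAT GAA TAC AAT GCT GAT CAA GGT TCA GCA CTA GAC TAT GTA — no ATG→stop ORF.
Frame -2: GGT CCA CAT CAT GGC ATG AAT ACA ATG CTG ATC AAG GTT CAG CAC TAG ACT ATG TAA — ATG at 17, stop TAG at 47 → 33 nt; ATG at 26, stop TAG at 47 → 24 nt; ATG at 53, stop TAA at 56 → 6 nt.
Frame -3: GTC CAC ATC ATG GCA TGA ATA CAA TGC TGA TCA AGG TTC AGC ACT AGA CTA TGT — ATG at 12, stop TGA at 18 → 9 nt.
Forward-strand max 9 nt; reverse-strand max 33 nt. The reverse strand has the longer ORF.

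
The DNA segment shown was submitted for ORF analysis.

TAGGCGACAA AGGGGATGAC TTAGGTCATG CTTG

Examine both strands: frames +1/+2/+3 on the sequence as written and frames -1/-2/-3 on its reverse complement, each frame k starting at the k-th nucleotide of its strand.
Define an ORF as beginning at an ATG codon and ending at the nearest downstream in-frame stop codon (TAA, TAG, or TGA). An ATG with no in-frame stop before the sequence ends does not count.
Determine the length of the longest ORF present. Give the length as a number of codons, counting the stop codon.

3

Reverse complement (5'→3'): CAAGCATGACCTAAGTCATCCCCTTTGTCGCCTA
Frame +1: TAG GCG ACA AAG GGG ATG ACT TAG GTC ATG CTT — ATG at 16, stop TAG at 22 → 9 nt.
Frame +2: AGG CGA CAA AGG GGA TGA CTT AGG TCA TGC TTG — no ATG→stop ORF.
Frame +3: GGC GAC AAA GGG GAT GAC TTA GGT CAT GCT — no ATG→stop ORF.
Frame -1: CAA GCA TGA CCT AAG TCA TCC CCT TTG TCG CCT — no ATG→stop ORF.
Frame -2: AAG CAT GAC CTA AGT CAT CCC CTT TGT CGC CTA — no ATG→stop ORF.
Frame -3: AGC ATG ACC TAA GTC ATC CCC TTT GTC GCC — ATG at 6, stop TAA at 12 → 9 nt.
Longest: frame +1, positions 16–24, 9 nt = 3 codons = 2 aa. → 3 codons.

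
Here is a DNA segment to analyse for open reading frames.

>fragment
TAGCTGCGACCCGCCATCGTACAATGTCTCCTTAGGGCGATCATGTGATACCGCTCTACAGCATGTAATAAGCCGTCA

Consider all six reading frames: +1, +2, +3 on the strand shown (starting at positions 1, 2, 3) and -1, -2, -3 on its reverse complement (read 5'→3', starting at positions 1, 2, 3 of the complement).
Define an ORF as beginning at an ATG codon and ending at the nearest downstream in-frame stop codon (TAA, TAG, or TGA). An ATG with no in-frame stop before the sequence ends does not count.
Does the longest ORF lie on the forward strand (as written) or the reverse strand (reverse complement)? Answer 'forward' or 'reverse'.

forward

Reverse complement (5'→3'): TGACGGCTTATTACATGCTGTAGAGCGGTATCACATGATCGCCCTAAGGAGACATTGTACGATGGCGGGTCGCAGCTA
Frame +1: TAG CTG CGA CCC GCC ATC GTA CAA TGT CTC CTT AGG GCG ATC ATG TGA TAC CGC TCT ACA GCA TGT AAT AAG CCG TCA — ATG at 43, stop TGA at 46 → 6 nt.
Frame +2: AGC TGC GAC CCG CCA TCG TAC AAT GTC TCC TTA GGG CGA TCA TGT GAT ACC GCT CTA CAG CAT GTA ATA AGC CGT — no ATG→stop ORF.
Frame +3: GCT GCG ACC CGC CAT CGT ACA ATG TCT CCT TAG GGC GAT CAT GTG ATA CCG CTC TAC AGC ATG TAA TAA GCC GTC — ATG at 24, stop TAG at 33 → 12 nt; ATG at 63, stop TAA at 66 → 6 nt.
Frame -1: TGA CGG CTT ATT ACA TGC TGT AGA GCG GTA TCA CAT GAT CGC CCT AAG GAG ACA TTG TAC GAT GGC GGG TCG CAG CTA — no ATG→stop ORF.
Frame -2: GAC GGC TTA TTA CAT GCT GTA GAG CGG TAT CAC ATG ATC GCC CTA AGG AGA CAT TGT ACG ATG GCG GGT CGC AGC — no ATG→stop ORF.
Frame -3: ACG GCT TAT TAC ATG CTG TAG AGC GGT ATC ACA TGA TCG CCC TAA GGA GAC ATT GTA CGA TGG CGG GTC GCA GCT — ATG at 15, stop TAG at 21 → 9 nt.
Forward-strand max 12 nt; reverse-strand max 9 nt. The forward strand has the longer ORF.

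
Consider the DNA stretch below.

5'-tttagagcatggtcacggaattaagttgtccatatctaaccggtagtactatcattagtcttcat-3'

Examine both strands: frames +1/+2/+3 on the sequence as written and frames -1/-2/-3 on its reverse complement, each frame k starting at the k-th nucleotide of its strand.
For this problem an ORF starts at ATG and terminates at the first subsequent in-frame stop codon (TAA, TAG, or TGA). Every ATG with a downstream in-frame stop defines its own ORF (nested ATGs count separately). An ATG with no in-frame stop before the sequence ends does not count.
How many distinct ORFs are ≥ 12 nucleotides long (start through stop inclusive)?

3

Reverse complement (5'→3'): ATGAAGACTAATGATAGTACTACCGGTTAGATATGGACAACTTAATTCCGTGACCATGCTCTAAA
Frame +1: TTT AGA GCA TGG TCA CGG AAT TAA GTT GTC CAT ATC TAA CCG GTA GTA CTA TCA TTA GTC TTC — no ATG→stop ORF.
Frame +2: TTA GAG CAT GGT CAC GGA ATT AAG TTG TCC ATA TCT AAC CGG TAG TAC TAT CAT TAG TCT TCA — no ATG→stop ORF.
Frame +3: TAG AGC ATG GTC ACG GAA TTA AGT TGT CCA TAT CTA ACC GGT AGT ACT ATC ATT AGT CTT CAT — no ATG→stop ORF.
Frame -1: ATG AAG ACT AAT GAT AGT ACT ACC GGT TAG ATA TGG ACA ACT TAA TTC CGT GAC CAT GCT CTA — ATG at 1, stop TAG at 28 → 30 nt.
Frame -2: TGA AGA CTA ATG ATA GTA CTA CCG GTT AGA TAT GGA CAA CTT AAT TCC GTG ACC ATG CTC TAA — ATG at 11, stop TAA at 62 → 54 nt; ATG at 56, stop TAA at 62 → 9 nt.
Frame -3: GAA GAC TAA TGA TAG TAC TAC CGG TTA GAT ATG GAC AAC TTA ATT CCG TGA CCA TGC TCT AAA — ATG at 33, stop TGA at 51 → 21 nt.
ORFs ≥ 12 nucleotides: frame -1 1–30 (30 nucleotides), frame -2 11–64 (54 nucleotides), frame -3 33–53 (21 nucleotides). Count = 3.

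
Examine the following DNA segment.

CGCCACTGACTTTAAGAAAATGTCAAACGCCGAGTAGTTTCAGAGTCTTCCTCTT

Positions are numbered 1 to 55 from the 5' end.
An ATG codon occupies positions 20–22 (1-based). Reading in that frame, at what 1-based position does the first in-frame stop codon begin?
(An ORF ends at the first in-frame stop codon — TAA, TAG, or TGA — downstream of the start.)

35

Codons from position 20: ATG (20–22), TCA (23–25), AAC (26–28), GCC (29–31), GAG (32–34), TAG (35–37).
TAG is a stop codon; it begins at position 35.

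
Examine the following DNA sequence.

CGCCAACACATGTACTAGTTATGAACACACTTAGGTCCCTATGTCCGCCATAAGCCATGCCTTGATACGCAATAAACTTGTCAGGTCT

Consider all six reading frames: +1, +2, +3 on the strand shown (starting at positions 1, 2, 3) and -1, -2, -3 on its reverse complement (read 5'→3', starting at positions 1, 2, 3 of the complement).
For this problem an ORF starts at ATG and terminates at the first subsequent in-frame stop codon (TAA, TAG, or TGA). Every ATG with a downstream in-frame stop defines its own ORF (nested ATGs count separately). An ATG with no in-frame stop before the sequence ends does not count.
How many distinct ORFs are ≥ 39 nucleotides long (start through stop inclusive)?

Reverse complement (5'→3'): AGACCTGACAAGTTTATTGCGTATCAAGGCATGGCTTATGGCGGACATAGGGACCTAAGTGTGTTCATAACTAGTACATGTGTTGGCG
Frame +1: CGC CAA CAC ATG TAC TAG TTA TGA ACA CAC TTA GGT CCC TAT GTC CGC CAT AAG CCA TGC CTT GAT ACG CAA TAA ACT TGT CAG GTC — ATG at 10, stop TAG at 16 → 9 nt.
Frame +2: GCC AAC ACA TGT ACT AGT TAT GAA CAC ACT TAG GTC CCT ATG TCC GCC ATA AGC CAT GCC TTG ATA CGC AAT AAA CTT GTC AGG TCT — no ATG→stop ORF.
Frame +3: CCA ACA CAT GTA CTA GTT ATG AAC ACA CTT AGG TCC CTA TGT CCG CCA TAA GCC ATG CCT TGA TAC GCA ATA AAC TTG TCA GGT — ATG at 21, stop TAA at 51 → 33 nt; ATG at 57, stop TGA at 63 → 9 nt.
Frame -1: AGA CCT GAC AAG TTT ATT GCG TAT CAA GGC ATG GCT TAT GGC GGA CAT AGG GAC CTA AGT GTG TTC ATA ACT AGT ACA TGT GTT GGC — no ATG→stop ORF.
Frame -2: GAC CTG ACA AGT TTA TTG CGT ATC AAG GCA TGG CTT ATG GCG GAC ATA GGG ACC TAA GTG TGT TCA TAA CTA GTA CAT GTG TTG GCG — ATG at 38, stop TAA at 56 → 21 nt.
Frame -3: ACC TGA CAA GTT TAT TGC GTA TCA AGG CAT GGC TTA TGG CGG ACA TAG GGA CCT AAG TGT GTT CAT AAC TAG TAC ATG TGT TGG — no ATG→stop ORF.
No ORF reaches 39 nucleotides. Count = 0.

0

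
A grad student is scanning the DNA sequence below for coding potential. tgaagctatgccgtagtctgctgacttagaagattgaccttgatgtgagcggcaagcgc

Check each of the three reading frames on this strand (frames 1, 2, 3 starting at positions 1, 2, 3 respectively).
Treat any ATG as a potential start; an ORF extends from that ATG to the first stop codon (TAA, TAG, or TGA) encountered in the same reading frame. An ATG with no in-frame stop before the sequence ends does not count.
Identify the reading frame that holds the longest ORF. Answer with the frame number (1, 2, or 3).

Frame 1: TGA AGC TAT GCC GTA GTC TGC TGA CTT AGA AGA TTG ACC TTG ATG TGA GCG GCA AGC — ATG at 43, stop TGA at 46 → 6 nt.
Frame 2: GAA GCT ATG CCG TAG TCT GCT GAC TTA GAA GAT TGA CCT TGA TGT GAG CGG CAA GCG — ATG at 8, stop TAG at 14 → 9 nt.
Frame 3: AAG CTA TGC CGT AGT CTG CTG ACT TAG AAG ATT GAC CTT GAT GTG AGC GGC AAG CGC — no ATG→stop ORF.
Longest ORF is 9 nt in frame 2 (positions 8–16).

2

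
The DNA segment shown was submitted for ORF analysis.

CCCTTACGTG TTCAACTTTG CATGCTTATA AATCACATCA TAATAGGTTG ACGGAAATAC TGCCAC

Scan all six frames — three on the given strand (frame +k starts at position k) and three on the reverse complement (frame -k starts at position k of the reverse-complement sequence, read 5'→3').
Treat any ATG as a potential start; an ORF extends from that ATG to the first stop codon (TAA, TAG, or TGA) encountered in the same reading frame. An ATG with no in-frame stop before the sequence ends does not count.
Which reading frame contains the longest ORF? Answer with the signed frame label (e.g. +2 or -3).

+1

Reverse complement (5'→3'): GTGGCAGTATTTCCGTCAACCTATTATGATGTGATTTATAAGCATGCAAAGTTGAACACGTAAGGG
Frame +1: CCC TTA CGT GTT CAA CTT TGC ATG CTT ATA AAT CAC ATC ATA ATA GGT TGA CGG AAA TAC TGC CAC — ATG at 22, stop TGA at 49 → 30 nt.
Frame +2: CCT TAC GTG TTC AAC TTT GCA TGC TTA TAA ATC ACA TCA TAA TAG GTT GAC GGA AAT ACT GCC — no ATG→stop ORF.
Frame +3: CTT ACG TGT TCA ACT TTG CAT GCT TAT AAA TCA CAT CAT AAT AGG TTG ACG GAA ATA CTG CCA — no ATG→stop ORF.
Frame -1: GTG GCA GTA TTT CCG TCA ACC TAT TAT GAT GTG ATT TAT AAG CAT GCA AAG TTG AAC ACG TAA GGG — no ATG→stop ORF.
Frame -2: TGG CAG TAT TTC CGT CAA CCT ATT ATG ATG TGA TTT ATA AGC ATG CAA AGT TGA ACA CGT AAG — ATG at 26, stop TGA at 32 → 9 nt; ATG at 29, stop TGA at 32 → 6 nt; ATG at 44, stop TGA at 53 → 12 nt.
Frame -3: GGC AGT ATT TCC GTC AAC CTA TTA TGA TGT GAT TTA TAA GCA TGC AAA GTT GAA CAC GTA AGG — no ATG→stop ORF.
Longest ORF is 30 nt in frame +1 (positions 22–51).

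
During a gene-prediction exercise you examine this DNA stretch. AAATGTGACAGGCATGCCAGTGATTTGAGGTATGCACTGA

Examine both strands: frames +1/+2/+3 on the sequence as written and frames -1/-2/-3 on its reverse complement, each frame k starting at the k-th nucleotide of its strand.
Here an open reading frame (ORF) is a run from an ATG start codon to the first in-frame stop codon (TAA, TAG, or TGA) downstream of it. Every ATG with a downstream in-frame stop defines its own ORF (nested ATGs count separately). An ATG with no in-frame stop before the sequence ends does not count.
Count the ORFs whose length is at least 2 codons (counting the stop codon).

3

Reverse complement (5'→3'): TCAGTGCATACCTCAAATCACTGGCATGCCTGTCACATTT
Frame +1: AAA TGT GAC AGG CAT GCC AGT GAT TTG AGG TAT GCA CTG — no ATG→stop ORF.
Frame +2: AAT GTG ACA GGC ATG CCA GTG ATT TGA GGT ATG CAC TGA — ATG at 14, stop TGA at 26 → 15 nt; ATG at 32, stop TGA at 38 → 9 nt.
Frame +3: ATG TGA CAG GCA TGC CAG TGA TTT GAG GTA TGC ACT — ATG at 3, stop TGA at 6 → 6 nt.
Frame -1: TCA GTG CAT ACC TCA AAT CAC TGG CAT GCC TGT CAC ATT — no ATG→stop ORF.
Frame -2: CAG TGC ATA CCT CAA ATC ACT GGC ATG CCT GTC ACA TTT — no ATG→stop ORF.
Frame -3: AGT GCA TAC CTC AAA TCA CTG GCA TGC CTG TCA CAT — no ATG→stop ORF.
ORFs ≥ 2 codons: frame +2 14–28 (5 codons), frame +2 32–40 (3 codons), frame +3 3–8 (2 codons). Count = 3.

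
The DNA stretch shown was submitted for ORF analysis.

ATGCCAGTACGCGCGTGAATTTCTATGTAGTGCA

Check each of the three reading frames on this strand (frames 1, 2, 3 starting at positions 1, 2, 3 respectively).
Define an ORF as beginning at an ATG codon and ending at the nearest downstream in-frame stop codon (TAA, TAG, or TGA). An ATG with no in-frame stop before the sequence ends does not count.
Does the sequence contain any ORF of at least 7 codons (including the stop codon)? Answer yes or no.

no

Frame 1: ATG CCA GTA CGC GCG TGA ATT TCT ATG TAG TGC — ATG at 1, stop TGA at 16 → 18 nt; ATG at 25, stop TAG at 28 → 6 nt.
Frame 2: TGC CAG TAC GCG CGT GAA TTT CTA TGT AGT GCA — no ATG→stop ORF.
Frame 3: GCC AGT ACG CGC GTG AAT TTC TAT GTA GTG — no ATG→stop ORF.
Largest ORF found is 6 codons < 7, so no.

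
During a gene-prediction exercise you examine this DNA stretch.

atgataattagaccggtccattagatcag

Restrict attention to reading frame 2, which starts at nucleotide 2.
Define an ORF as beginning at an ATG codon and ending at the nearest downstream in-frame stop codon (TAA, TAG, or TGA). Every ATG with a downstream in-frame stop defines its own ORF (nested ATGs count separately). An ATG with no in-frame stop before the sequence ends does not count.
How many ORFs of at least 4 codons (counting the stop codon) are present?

0

Frame 2: TGA TAA TTA GAC CGG TCC ATT AGA TCA — no ATG→stop ORF.
No ORF reaches 4 codons. Count = 0.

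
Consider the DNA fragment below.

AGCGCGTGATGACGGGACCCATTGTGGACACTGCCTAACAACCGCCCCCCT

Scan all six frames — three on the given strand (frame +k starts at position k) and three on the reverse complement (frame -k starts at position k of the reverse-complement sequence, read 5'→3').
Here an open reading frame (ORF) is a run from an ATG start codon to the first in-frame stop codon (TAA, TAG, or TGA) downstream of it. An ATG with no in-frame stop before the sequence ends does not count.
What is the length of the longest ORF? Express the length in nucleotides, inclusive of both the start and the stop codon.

30

Reverse complement (5'→3'): AGGGGGGCGGTTGTTAGGCAGTGTCCACAATGGGTCCCGTCATCACGCGCT
Frame +1: AGC GCG TGA TGA CGG GAC CCA TTG TGG ACA CTG CCT AAC AAC CGC CCC CCT — no ATG→stop ORF.
Frame +2: GCG CGT GAT GAC GGG ACC CAT TGT GGA CAC TGC CTA ACA ACC GCC CCC — no ATG→stop ORF.
Frame +3: CGC GTG ATG ACG GGA CCC ATT GTG GAC ACT GCC TAA CAA CCG CCC CCC — ATG at 9, stop TAA at 36 → 30 nt.
Frame -1: AGG GGG GCG GTT GTT AGG CAG TGT CCA CAA TGG GTC CCG TCA TCA CGC GCT — no ATG→stop ORF.
Frame -2: GGG GGG CGG TTG TTA GGC AGT GTC CAC AAT GGG TCC CGT CAT CAC GCG — no ATG→stop ORF.
Frame -3: GGG GGC GGT TGT TAG GCA GTG TCC ACA ATG GGT CCC GTC ATC ACG CGC — no ATG→stop ORF.
Longest: frame +3, positions 9–38, 30 nt = 10 codons = 9 aa. → 30 nucleotides.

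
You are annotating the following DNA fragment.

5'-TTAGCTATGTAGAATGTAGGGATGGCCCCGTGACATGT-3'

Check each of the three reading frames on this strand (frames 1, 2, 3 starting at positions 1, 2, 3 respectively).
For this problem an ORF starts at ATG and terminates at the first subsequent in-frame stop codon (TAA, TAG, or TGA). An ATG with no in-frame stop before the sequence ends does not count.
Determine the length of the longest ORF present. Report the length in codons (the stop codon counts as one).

4

Frame 1: TTA GCT ATG TAG AAT GTA GGG ATG GCC CCG TGA CAT — ATG at 7, stop TAG at 10 → 6 nt; ATG at 22, stop TGA at 31 → 12 nt.
Frame 2: TAG CTA TGT AGA ATG TAG GGA TGG CCC CGT GAC ATG — ATG at 14, stop TAG at 17 → 6 nt.
Frame 3: AGC TAT GTA GAA TGT AGG GAT GGC CCC GTG ACA TGT — no ATG→stop ORF.
Longest: frame 1, positions 22–33, 12 nt = 4 codons = 3 aa. → 4 codons.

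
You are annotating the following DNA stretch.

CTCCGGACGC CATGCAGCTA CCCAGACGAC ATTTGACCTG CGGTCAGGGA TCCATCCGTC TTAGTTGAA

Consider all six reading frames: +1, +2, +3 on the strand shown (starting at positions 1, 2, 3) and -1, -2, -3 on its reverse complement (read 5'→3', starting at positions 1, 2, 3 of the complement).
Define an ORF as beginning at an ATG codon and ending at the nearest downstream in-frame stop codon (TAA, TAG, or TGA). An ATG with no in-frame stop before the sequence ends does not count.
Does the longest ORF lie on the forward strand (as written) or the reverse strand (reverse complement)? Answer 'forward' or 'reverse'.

Reverse complement (5'→3'): TTCAACTAAGACGGATGGATCCCTGACCGCAGGTCAAATGTCGTCTGGGTAGCTGCATGGCGTCCGGAG
Frame +1: CTC CGG ACG CCA TGC AGC TAC CCA GAC GAC ATT TGA CCT GCG GTC AGG GAT CCA TCC GTC TTA GTT GAA — no ATG→stop ORF.
Frame +2: TCC GGA CGC CAT GCA GCT ACC CAG ACG ACA TTT GAC CTG CGG TCA GGG ATC CAT CCG TCT TAG TTG — no ATG→stop ORF.
Frame +3: CCG GAC GCC ATG CAG CTA CCC AGA CGA CAT TTG ACC TGC GGT CAG GGA TCC ATC CGT CTT AGT TGA — ATG at 12, stop TGA at 66 → 57 nt.
Frame -1: TTC AAC TAA GAC GGA TGG ATC CCT GAC CGC AGG TCA AAT GTC GTC TGG GTA GCT GCA TGG CGT CCG GAG — no ATG→stop ORF.
Frame -2: TCA ACT AAG ACG GAT GGA TCC CTG ACC GCA GGT CAA ATG TCG TCT GGG TAG CTG CAT GGC GTC CGG — ATG at 38, stop TAG at 50 → 15 nt.
Frame -3: CAA CTA AGA CGG ATG GAT CCC TGA CCG CAG GTC AAA TGT CGT CTG GGT AGC TGC ATG GCG TCC GGA — ATG at 15, stop TGA at 24 → 12 nt.
Forward-strand max 57 nt; reverse-strand max 15 nt. The forward strand has the longer ORF.

forward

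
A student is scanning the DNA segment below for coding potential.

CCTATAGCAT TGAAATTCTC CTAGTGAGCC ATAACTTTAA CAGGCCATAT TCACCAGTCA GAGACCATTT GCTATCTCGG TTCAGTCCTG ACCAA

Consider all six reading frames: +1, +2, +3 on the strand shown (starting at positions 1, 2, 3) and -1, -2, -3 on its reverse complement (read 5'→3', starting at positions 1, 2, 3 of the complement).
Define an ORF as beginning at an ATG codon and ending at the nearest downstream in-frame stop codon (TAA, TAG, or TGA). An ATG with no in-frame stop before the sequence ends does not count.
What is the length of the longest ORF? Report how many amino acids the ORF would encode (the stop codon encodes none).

5

Reverse complement (5'→3'): TTGGTCAGGACTGAACCGAGATAGCAAATGGTCTCTGACTGGTGAATATGGCCTGTTAAAGTTATGGCTCACTAGGAGAATTTCAATGCTATAGG
Frame +1: CCT ATA GCA TTG AAA TTC TCC TAG TGA GCC ATA ACT TTA ACA GGC CAT ATT CAC CAG TCA GAG ACC ATT TGC TAT CTC GGT TCA GTC CTG ACC — no ATG→stop ORF.
Frame +2: CTA TAG CAT TGA AAT TCT CCT AGT GAG CCA TAA CTT TAA CAG GCC ATA TTC ACC AGT CAG AGA CCA TTT GCT ATC TCG GTT CAG TCC TGA CCA — no ATG→stop ORF.
Frame +3: TAT AGC ATT GAA ATT CTC CTA GTG AGC CAT AAC TTT AAC AGG CCA TAT TCA CCA GTC AGA GAC CAT TTG CTA TCT CGG TTC AGT CCT GAC CAA — no ATG→stop ORF.
Frame -1: TTG GTC AGG ACT GAA CCG AGA TAG CAA ATG GTC TCT GAC TGG TGA ATA TGG CCT GTT AAA GTT ATG GCT CAC TAG GAG AAT TTC AAT GCT ATA — ATG at 28, stop TGA at 43 → 18 nt; ATG at 64, stop TAG at 73 → 12 nt.
Frame -2: TGG TCA GGA CTG AAC CGA GAT AGC AAA TGG TCT CTG ACT GGT GAA TAT GGC CTG TTA AAG TTA TGG CTC ACT AGG AGA ATT TCA ATG CTA TAG — ATG at 86, stop TAG at 92 → 9 nt.
Frame -3: GGT CAG GAC TGA ACC GAG ATA GCA AAT GGT CTC TGA CTG GTG AAT ATG GCC TGT TAA AGT TAT GGC TCA CTA GGA GAA TTT CAA TGC TAT AGG — ATG at 48, stop TAA at 57 → 12 nt.
Longest: frame -1, positions 28–45, 18 nt = 6 codons = 5 aa. → 5 amino acids.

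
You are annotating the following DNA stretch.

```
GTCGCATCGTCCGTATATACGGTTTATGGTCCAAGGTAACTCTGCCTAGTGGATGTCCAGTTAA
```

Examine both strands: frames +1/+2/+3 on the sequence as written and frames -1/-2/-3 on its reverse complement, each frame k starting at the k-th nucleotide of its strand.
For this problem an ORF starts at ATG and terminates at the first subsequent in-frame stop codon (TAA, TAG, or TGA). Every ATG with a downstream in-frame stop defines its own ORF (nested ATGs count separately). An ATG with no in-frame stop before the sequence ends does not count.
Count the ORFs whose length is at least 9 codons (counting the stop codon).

0

Reverse complement (5'→3'): TTAACTGGACATCCACTAGGCAGAGTTACCTTGGACCATAAACCGTATATACGGACGATGCGAC
Frame +1: GTC GCA TCG TCC GTA TAT ACG GTT TAT GGT CCA AGG TAA CTC TGC CTA GTG GAT GTC CAG TTA — no ATG→stop ORF.
Frame +2: TCG CAT CGT CCG TAT ATA CGG TTT ATG GTC CAA GGT AAC TCT GCC TAG TGG ATG TCC AGT TAA — ATG at 26, stop TAG at 47 → 24 nt; ATG at 53, stop TAA at 62 → 12 nt.
Frame +3: CGC ATC GTC CGT ATA TAC GGT TTA TGG TCC AAG GTA ACT CTG CCT AGT GGA TGT CCA GTT — no ATG→stop ORF.
Frame -1: TTA ACT GGA CAT CCA CTA GGC AGA GTT ACC TTG GAC CAT AAA CCG TAT ATA CGG ACG ATG CGA — no ATG→stop ORF.
Frame -2: TAA CTG GAC ATC CAC TAG GCA GAG TTA CCT TGG ACC ATA AAC CGT ATA TAC GGA CGA TGC GAC — no ATG→stop ORF.
Frame -3: AAC TGG ACA TCC ACT AGG CAG AGT TAC CTT GGA CCA TAA ACC GTA TAT ACG GAC GAT GCG — no ATG→stop ORF.
No ORF reaches 9 codons. Count = 0.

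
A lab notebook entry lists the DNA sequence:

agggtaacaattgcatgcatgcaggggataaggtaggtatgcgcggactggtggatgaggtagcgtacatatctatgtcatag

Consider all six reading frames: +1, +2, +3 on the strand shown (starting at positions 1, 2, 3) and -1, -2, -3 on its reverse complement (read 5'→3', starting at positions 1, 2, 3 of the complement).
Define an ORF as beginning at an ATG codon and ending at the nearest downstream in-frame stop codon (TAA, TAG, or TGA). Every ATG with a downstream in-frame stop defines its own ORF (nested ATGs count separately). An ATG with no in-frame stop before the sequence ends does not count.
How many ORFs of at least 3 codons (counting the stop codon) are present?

6

Reverse complement (5'→3'): CTATGACATAGATATGTACGCTACCTCATCCACCAGTCCGCGCATACCTACCTTATCCCCTGCATGCATGCAATTGTTACCCT
Frame +1: AGG GTA ACA ATT GCA TGC ATG CAG GGG ATA AGG TAG GTA TGC GCG GAC TGG TGG ATG AGG TAG CGT ACA TAT CTA TGT CAT — ATG at 19, stop TAG at 34 → 18 nt; ATG at 55, stop TAG at 61 → 9 nt.
Frame +2: GGG TAA CAA TTG CAT GCA TGC AGG GGA TAA GGT AGG TAT GCG CGG ACT GGT GGA TGA GGT AGC GTA CAT ATC TAT GTC ATA — no ATG→stop ORF.
Frame +3: GGT AAC AAT TGC ATG CAT GCA GGG GAT AAG GTA GGT ATG CGC GGA CTG GTG GAT GAG GTA GCG TAC ATA TCT ATG TCA TAG — ATG at 15, stop TAG at 81 → 69 nt; ATG at 39, stop TAG at 81 → 45 nt; ATG at 75, stop TAG at 81 → 9 nt.
Frame -1: CTA TGA CAT AGA TAT GTA CGC TAC CTC ATC CAC CAG TCC GCG CAT ACC TAC CTT ATC CCC TGC ATG CAT GCA ATT GTT ACC — no ATG→stop ORF.
Frame -2: TAT GAC ATA GAT ATG TAC GCT ACC TCA TCC ACC AGT CCG CGC ATA CCT ACC TTA TCC CCT GCA TGC ATG CAA TTG TTA CCC — no ATG→stop ORF.
Frame -3: ATG ACA TAG ATA TGT ACG CTA CCT CAT CCA CCA GTC CGC GCA TAC CTA CCT TAT CCC CTG CAT GCA TGC AAT TGT TAC CCT — ATG at 3, stop TAG at 9 → 9 nt.
ORFs ≥ 3 codons: frame +1 19–36 (6 codons), frame +1 55–63 (3 codons), frame +3 15–83 (23 codons), frame +3 39–83 (15 codons), frame +3 75–83 (3 codons), frame -3 3–11 (3 codons). Count = 6.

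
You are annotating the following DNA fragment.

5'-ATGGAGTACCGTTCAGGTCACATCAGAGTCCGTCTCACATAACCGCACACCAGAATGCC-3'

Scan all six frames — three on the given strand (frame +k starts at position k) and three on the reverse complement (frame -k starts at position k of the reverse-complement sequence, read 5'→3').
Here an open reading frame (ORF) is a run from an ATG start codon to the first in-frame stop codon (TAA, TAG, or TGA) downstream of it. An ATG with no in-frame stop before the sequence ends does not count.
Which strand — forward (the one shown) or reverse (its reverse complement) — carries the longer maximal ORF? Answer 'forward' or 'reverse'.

forward

Reverse complement (5'→3'): GGCATTCTGGTGTGCGGTTATGTGAGACGGACTCTGATGTGACCTGAACGGTACTCCAT
Frame +1: ATG GAG TAC CGT TCA GGT CAC ATC AGA GTC CGT CTC ACA TAA CCG CAC ACC AGA ATG — ATG at 1, stop TAA at 40 → 42 nt.
Frame +2: TGG AGT ACC GTT CAG GTC ACA TCA GAG TCC GTC TCA CAT AAC CGC ACA CCA GAA TGC — no ATG→stop ORF.
Frame +3: GGA GTA CCG TTC AGG TCA CAT CAG AGT CCG TCT CAC ATA ACC GCA CAC CAG AAT GCC — no ATG→stop ORF.
Frame -1: GGC ATT CTG GTG TGC GGT TAT GTG AGA CGG ACT CTG ATG TGA CCT GAA CGG TAC TCC — ATG at 37, stop TGA at 40 → 6 nt.
Frame -2: GCA TTC TGG TGT GCG GTT ATG TGA GAC GGA CTC TGA TGT GAC CTG AAC GGT ACT CCA — ATG at 20, stop TGA at 23 → 6 nt.
Frame -3: CAT TCT GGT GTG CGG TTA TGT GAG ACG GAC TCT GAT GTG ACC TGA ACG GTA CTC CAT — no ATG→stop ORF.
Forward-strand max 42 nt; reverse-strand max 6 nt. The forward strand has the longer ORF.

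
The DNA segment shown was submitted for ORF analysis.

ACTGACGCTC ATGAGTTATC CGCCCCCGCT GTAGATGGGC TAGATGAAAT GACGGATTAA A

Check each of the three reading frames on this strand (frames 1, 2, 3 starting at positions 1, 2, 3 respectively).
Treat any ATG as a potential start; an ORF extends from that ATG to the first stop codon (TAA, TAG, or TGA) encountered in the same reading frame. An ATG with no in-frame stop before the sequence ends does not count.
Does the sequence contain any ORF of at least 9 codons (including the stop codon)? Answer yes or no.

Frame 1: ACT GAC GCT CAT GAG TTA TCC GCC CCC GCT GTA GAT GGG CTA GAT GAA ATG ACG GAT TAA — ATG at 49, stop TAA at 58 → 12 nt.
Frame 2: CTG ACG CTC ATG AGT TAT CCG CCC CCG CTG TAG ATG GGC TAG ATG AAA TGA CGG ATT AAA — ATG at 11, stop TAG at 32 → 24 nt; ATG at 35, stop TAG at 41 → 9 nt; ATG at 44, stop TGA at 50 → 9 nt.
Frame 3: TGA CGC TCA TGA GTT ATC CGC CCC CGC TGT AGA TGG GCT AGA TGA AAT GAC GGA TTA — no ATG→stop ORF.
Largest ORF found is 8 codons < 9, so no.

no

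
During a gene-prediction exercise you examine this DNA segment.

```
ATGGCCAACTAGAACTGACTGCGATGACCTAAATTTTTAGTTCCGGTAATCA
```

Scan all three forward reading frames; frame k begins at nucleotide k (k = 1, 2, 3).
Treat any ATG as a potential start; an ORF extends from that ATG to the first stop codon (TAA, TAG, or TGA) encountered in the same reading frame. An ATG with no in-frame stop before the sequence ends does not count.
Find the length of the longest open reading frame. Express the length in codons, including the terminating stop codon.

4

Frame 1: ATG GCC AAC TAG AAC TGA CTG CGA TGA CCT AAA TTT TTA GTT CCG GTA ATC — ATG at 1, stop TAG at 10 → 12 nt.
Frame 2: TGG CCA ACT AGA ACT GAC TGC GAT GAC CTA AAT TTT TAG TTC CGG TAA TCA — no ATG→stop ORF.
Frame 3: GGC CAA CTA GAA CTG ACT GCG ATG ACC TAA ATT TTT AGT TCC GGT AAT — ATG at 24, stop TAA at 30 → 9 nt.
Longest: frame 1, positions 1–12, 12 nt = 4 codons = 3 aa. → 4 codons.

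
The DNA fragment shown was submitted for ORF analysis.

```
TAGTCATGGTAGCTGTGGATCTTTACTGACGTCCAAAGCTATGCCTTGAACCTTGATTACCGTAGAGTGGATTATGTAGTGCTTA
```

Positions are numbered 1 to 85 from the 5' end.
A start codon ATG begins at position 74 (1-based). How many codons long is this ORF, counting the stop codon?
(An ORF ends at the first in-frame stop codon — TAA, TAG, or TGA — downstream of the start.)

Codons from position 74: ATG (74–76), TAG (77–79).
TAG is the first in-frame stop; that's 2 codons including the stop.

2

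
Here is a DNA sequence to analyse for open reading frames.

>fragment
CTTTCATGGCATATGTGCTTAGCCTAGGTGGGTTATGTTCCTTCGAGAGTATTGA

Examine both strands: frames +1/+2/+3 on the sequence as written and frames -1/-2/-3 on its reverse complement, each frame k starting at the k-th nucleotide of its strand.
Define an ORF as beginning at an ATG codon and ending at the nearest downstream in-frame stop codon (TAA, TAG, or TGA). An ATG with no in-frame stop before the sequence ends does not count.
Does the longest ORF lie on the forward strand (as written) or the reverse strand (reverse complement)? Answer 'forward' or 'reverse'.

Reverse complement (5'→3'): TCAATACTCTCGAAGGAACATAACCCACCTAGGCTAAGCACATATGCCATGAAAG
Frame +1: CTT TCA TGG CAT ATG TGC TTA GCC TAG GTG GGT TAT GTT CCT TCG AGA GTA TTG — ATG at 13, stop TAG at 25 → 15 nt.
Frame +2: TTT CAT GGC ATA TGT GCT TAG CCT AGG TGG GTT ATG TTC CTT CGA GAG TAT TGA — ATG at 35, stop TGA at 53 → 21 nt.
Frame +3: TTC ATG GCA TAT GTG CTT AGC CTA GGT GGG TTA TGT TCC TTC GAG AGT ATT — no ATG→stop ORF.
Frame -1: TCA ATA CTC TCG AAG GAA CAT AAC CCA CCT AGG CTA AGC ACA TAT GCC ATG AAA — no ATG→stop ORF.
Frame -2: CAA TAC TCT CGA AGG AAC ATA ACC CAC CTA GGC TAA GCA CAT ATG CCA TGA AAG — ATG at 44, stop TGA at 50 → 9 nt.
Frame -3: AAT ACT CTC GAA GGA ACA TAA CCC ACC TAG GCT AAG CAC ATA TGC CAT GAA — no ATG→stop ORF.
Forward-strand max 21 nt; reverse-strand max 9 nt. The forward strand has the longer ORF.

forward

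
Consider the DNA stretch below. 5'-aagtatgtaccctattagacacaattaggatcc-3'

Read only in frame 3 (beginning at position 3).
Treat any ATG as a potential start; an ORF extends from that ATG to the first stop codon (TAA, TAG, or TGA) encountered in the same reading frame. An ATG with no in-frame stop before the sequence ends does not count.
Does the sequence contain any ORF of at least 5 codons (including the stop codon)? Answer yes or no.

Frame 3: GTA TGT ACC CTA TTA GAC ACA ATT AGG ATC — no ATG→stop ORF.
Largest ORF found is 0 codons < 5, so no.

no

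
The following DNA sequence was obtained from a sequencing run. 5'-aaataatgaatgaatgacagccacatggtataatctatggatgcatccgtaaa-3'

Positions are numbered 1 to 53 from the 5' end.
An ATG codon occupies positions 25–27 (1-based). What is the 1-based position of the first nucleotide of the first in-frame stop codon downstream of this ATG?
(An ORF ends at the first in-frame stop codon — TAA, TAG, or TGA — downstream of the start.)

31

Codons from position 25: ATG (25–27), GTA (28–30), TAA (31–33).
TAA is a stop codon; it begins at position 31.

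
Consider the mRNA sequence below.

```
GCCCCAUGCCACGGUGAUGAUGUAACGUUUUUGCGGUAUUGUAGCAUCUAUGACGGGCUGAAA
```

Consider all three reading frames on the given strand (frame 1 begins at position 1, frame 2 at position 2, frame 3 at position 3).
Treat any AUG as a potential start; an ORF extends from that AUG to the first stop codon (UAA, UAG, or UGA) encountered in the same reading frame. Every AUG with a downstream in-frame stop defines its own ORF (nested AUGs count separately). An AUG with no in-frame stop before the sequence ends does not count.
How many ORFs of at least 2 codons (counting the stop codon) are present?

Frame 1: GCC CCA UGC CAC GGU GAU GAU GUA ACG UUU UUG CGG UAU UGU AGC AUC UAU GAC GGG CUG AAA — no AUG→stop ORF.
Frame 2: CCC CAU GCC ACG GUG AUG AUG UAA CGU UUU UGC GGU AUU GUA GCA UCU AUG ACG GGC UGA — AUG at 17, stop UAA at 23 → 9 nt; AUG at 20, stop UAA at 23 → 6 nt; AUG at 50, stop UGA at 59 → 12 nt.
Frame 3: CCC AUG CCA CGG UGA UGA UGU AAC GUU UUU GCG GUA UUG UAG CAU CUA UGA CGG GCU GAA — AUG at 6, stop UGA at 15 → 12 nt.
ORFs ≥ 2 codons: frame 2 17–25 (3 codons), frame 2 20–25 (2 codons), frame 2 50–61 (4 codons), frame 3 6–17 (4 codons). Count = 4.

4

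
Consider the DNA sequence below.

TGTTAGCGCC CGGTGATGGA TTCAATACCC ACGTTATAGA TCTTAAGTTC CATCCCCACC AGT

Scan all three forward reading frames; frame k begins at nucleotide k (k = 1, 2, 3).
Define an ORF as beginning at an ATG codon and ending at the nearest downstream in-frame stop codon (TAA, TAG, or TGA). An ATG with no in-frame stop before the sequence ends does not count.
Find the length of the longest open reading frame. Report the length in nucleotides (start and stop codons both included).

24

Frame 1: TGT TAG CGC CCG GTG ATG GAT TCA ATA CCC ACG TTA TAG ATC TTA AGT TCC ATC CCC ACC AGT — ATG at 16, stop TAG at 37 → 24 nt.
Frame 2: GTT AGC GCC CGG TGA TGG ATT CAA TAC CCA CGT TAT AGA TCT TAA GTT CCA TCC CCA CCA — no ATG→stop ORF.
Frame 3: TTA GCG CCC GGT GAT GGA TTC AAT ACC CAC GTT ATA GAT CTT AAG TTC CAT CCC CAC CAG — no ATG→stop ORF.
Longest: frame 1, positions 16–39, 24 nt = 8 codons = 7 aa. → 24 nucleotides.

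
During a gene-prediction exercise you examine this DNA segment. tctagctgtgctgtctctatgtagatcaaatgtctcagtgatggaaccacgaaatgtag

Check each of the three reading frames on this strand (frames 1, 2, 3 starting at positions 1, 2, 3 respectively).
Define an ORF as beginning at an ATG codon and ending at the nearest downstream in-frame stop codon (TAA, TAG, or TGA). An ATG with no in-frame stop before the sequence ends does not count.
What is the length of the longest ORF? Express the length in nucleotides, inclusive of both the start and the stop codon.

12

Frame 1: TCT AGC TGT GCT GTC TCT ATG TAG ATC AAA TGT CTC AGT GAT GGA ACC ACG AAA TGT — ATG at 19, stop TAG at 22 → 6 nt.
Frame 2: CTA GCT GTG CTG TCT CTA TGT AGA TCA AAT GTC TCA GTG ATG GAA CCA CGA AAT GTA — no ATG→stop ORF.
Frame 3: TAG CTG TGC TGT CTC TAT GTA GAT CAA ATG TCT CAG TGA TGG AAC CAC GAA ATG TAG — ATG at 30, stop TGA at 39 → 12 nt; ATG at 54, stop TAG at 57 → 6 nt.
Longest: frame 3, positions 30–41, 12 nt = 4 codons = 3 aa. → 12 nucleotides.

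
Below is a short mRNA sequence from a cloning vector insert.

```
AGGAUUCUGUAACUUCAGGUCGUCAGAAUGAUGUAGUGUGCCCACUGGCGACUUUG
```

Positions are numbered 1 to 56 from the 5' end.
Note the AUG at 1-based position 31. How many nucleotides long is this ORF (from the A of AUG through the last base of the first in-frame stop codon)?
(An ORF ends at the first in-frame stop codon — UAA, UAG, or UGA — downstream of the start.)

Codons from position 31: AUG (31–33), UAG (34–36).
UAG is the first in-frame stop; ORF spans 31–36, 6 nucleotides.

6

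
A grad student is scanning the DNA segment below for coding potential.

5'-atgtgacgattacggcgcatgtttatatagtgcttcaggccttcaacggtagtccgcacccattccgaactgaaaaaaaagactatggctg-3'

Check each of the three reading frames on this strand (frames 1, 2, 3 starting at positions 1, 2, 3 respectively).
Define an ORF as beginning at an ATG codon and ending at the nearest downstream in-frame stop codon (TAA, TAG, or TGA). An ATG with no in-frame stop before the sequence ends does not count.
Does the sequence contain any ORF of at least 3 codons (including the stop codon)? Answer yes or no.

yes

Frame 1: ATG TGA CGA TTA CGG CGC ATG TTT ATA TAG TGC TTC AGG CCT TCA ACG GTA GTC CGC ACC CAT TCC GAA CTG AAA AAA AAG ACT ATG GCT — ATG at 1, stop TGA at 4 → 6 nt; ATG at 19, stop TAG at 28 → 12 nt.
Frame 2: TGT GAC GAT TAC GGC GCA TGT TTA TAT AGT GCT TCA GGC CTT CAA CGG TAG TCC GCA CCC ATT CCG AAC TGA AAA AAA AGA CTA TGG CTG — no ATG→stop ORF.
Frame 3: GTG ACG ATT ACG GCG CAT GTT TAT ATA GTG CTT CAG GCC TTC AAC GGT AGT CCG CAC CCA TTC CGA ACT GAA AAA AAA GAC TAT GGC — no ATG→stop ORF.
Frame 1 has an ORF of 4 codons (positions 19–30) ≥ 3, so yes.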